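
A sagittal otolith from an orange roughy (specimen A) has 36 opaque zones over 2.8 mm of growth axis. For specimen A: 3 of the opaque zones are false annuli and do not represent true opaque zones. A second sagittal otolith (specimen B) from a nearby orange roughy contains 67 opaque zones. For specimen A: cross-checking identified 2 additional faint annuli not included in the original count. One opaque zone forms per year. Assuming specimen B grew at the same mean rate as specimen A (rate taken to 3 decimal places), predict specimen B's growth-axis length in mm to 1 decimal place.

Specimen A: correcting the raw count gives 36 − 3 + 2 = 35 true opaque zones.
A: Extension rate ≈ 2.8 / 35 = 0.080 mm per year.
B's length ≈ 0.080 × 67 = 5.4 mm.

5.4 mm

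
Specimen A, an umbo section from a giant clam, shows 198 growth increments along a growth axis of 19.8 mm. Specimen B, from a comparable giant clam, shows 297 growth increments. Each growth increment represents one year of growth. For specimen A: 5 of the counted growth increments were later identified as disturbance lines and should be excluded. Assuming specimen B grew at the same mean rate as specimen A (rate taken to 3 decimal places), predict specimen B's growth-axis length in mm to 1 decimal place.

30.6 mm

Specimen A: adjusted count: 198 − 5 = 193 growth increments.
A: Extension rate ≈ 19.8 / 193 = 0.103 mm/yr.
Length of B = 0.103 × 297 = 30.6 mm.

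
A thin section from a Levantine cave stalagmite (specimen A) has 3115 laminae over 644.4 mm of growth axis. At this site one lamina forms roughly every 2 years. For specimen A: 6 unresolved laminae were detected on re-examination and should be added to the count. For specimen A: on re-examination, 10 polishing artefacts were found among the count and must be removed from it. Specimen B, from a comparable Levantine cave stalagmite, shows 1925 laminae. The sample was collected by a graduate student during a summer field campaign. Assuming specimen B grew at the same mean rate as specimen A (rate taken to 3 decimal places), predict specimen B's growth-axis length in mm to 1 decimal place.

Specimen A: after corrections the count is 3115 − 10 + 6 = 3111 laminae.
Specimen A: multiplying by 2 years per lamina: 3111 × 2 = 6222 years.
A: Extension rate ≈ 644.4 / 6222 = 0.104 mm/yr.
Specimen B: 1925 laminae at 2 years each span 1925 × 2 = 3850 years. For B, 0.104 mm/year × 3850 years = 400.4 mm.

400.4 mm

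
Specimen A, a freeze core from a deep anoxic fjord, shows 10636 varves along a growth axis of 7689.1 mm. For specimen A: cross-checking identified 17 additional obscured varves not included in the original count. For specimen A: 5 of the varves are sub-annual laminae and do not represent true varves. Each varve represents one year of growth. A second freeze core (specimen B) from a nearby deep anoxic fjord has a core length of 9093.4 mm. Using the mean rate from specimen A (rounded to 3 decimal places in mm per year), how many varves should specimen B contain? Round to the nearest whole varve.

12595 varves

Specimen A: correcting the raw count gives 10636 − 5 + 17 = 10648 true varves.
A: 7689.1 mm over 10648 years gives 7689.1 / 10648 ≈ 0.722 mm/yr.
Specimen B: 9093.4 mm / 0.722 mm per year = 12594.74 years ≈ 12595 varves.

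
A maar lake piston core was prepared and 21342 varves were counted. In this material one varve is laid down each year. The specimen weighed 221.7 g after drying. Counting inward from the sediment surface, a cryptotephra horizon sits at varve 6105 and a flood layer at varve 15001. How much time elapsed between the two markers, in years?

8896 years

Separation: 15001 − 6105 = 8896 varves.
One varve per year makes the interval 8896 years.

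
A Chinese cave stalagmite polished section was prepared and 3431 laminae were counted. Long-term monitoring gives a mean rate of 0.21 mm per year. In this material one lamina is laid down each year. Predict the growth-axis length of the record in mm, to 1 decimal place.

720.5 mm

The record spans 3431 years at 0.21 mm per year.
Predicted length = 0.21 mm/year × 3431 years = 720.5 mm.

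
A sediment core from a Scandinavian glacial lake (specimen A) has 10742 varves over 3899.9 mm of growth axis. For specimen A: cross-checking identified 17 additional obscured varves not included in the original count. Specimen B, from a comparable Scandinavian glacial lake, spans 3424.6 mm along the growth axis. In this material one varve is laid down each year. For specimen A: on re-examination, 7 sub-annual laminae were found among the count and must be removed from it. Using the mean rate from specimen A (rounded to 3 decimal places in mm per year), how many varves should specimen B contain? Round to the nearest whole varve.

Specimen A: after corrections the count is 10742 − 7 + 17 = 10752 varves.
A: Extension rate ≈ 3899.9 / 10752 = 0.363 mm per year.
B spans 3424.6 / 0.363 = 9434.16 years ≈ 9434 varves.

9434 varves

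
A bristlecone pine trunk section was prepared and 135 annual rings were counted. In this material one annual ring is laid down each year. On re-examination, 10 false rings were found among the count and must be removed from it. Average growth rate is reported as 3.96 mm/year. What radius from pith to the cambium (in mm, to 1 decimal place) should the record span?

495.0 mm

Correcting the raw count gives 135 − 10 = 125 true annual rings.
Length ≈ 3.96 × 125 = 495.0 mm.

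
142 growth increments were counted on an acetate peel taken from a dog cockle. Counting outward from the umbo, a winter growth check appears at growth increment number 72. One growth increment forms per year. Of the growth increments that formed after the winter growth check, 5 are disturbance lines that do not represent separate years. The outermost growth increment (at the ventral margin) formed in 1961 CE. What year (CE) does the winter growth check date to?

Between growth increment 72 and the ventral margin there are 142 − 72 = 70 growth increments.
Excluding 5 false growth increments: 70 − 5 = 65.
The growth increment at the ventral margin is 1961 CE, so the winter growth check dates to 1961 − 65 = 1896 CE.

1896 CE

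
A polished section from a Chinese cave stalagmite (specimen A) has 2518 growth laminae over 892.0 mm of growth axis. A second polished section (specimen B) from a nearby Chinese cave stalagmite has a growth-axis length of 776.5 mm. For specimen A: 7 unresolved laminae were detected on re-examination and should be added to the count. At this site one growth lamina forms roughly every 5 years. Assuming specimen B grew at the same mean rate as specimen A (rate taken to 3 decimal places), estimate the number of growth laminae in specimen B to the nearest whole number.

Specimen A: adjusted count: 2518 + 7 = 2525 growth laminae.
Specimen A: 2525 growth laminae at 5 years each span 2525 × 5 = 12625 years.
A: 892.0 mm over 12625 years gives 892.0 / 12625 ≈ 0.071 mm/year.
B spans 776.5 / 0.071 = 10936.62 years; at 5 years per growth lamina that is 10936.62 / 5 ≈ 2187 growth laminae.

2187 growth laminae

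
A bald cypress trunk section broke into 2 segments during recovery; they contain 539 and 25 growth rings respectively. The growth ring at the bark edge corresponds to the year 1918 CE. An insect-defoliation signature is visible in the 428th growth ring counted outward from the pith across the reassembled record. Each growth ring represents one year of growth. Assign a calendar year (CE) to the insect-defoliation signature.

Total growth rings = 539 + 25 = 564.
564 − 428 = 136 growth rings lie beyond the insect-defoliation signature toward the bark edge.
Counting back 136 years from 1918 CE places the insect-defoliation signature in 1918 − 136 = 1782 CE.

1782 CE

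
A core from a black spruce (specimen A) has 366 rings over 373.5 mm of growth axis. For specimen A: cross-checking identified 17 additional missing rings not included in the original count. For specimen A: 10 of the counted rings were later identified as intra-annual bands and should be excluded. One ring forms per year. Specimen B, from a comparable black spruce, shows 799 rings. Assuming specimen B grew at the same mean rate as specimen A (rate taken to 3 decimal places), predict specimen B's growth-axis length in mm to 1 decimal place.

Specimen A: after corrections the count is 366 − 10 + 17 = 373 rings.
A: Extension rate ≈ 373.5 / 373 = 1.001 mm/year.
B's length ≈ 1.001 × 799 = 799.8 mm.

799.8 mm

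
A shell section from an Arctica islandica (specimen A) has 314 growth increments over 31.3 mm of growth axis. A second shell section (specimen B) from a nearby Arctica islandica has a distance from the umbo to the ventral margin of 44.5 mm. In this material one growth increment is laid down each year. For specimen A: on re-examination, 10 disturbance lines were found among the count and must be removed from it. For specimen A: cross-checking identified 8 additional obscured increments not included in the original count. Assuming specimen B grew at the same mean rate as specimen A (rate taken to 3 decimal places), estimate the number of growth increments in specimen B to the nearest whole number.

Specimen A: adjusted count: 314 − 10 + 8 = 312 growth increments.
A: Mean rate = 31.3 mm / 312 years ≈ 0.100 mm/year.
For B, 44.5 / 0.100 = 445.00 years ≈ 445 growth increments.

445 growth increments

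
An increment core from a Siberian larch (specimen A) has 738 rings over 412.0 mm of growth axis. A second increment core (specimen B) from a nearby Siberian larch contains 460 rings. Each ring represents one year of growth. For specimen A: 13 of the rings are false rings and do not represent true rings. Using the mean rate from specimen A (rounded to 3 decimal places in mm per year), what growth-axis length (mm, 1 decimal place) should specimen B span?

Specimen A: correcting the raw count gives 738 − 13 = 725 true rings.
A: 412.0 mm over 725 years gives 412.0 / 725 ≈ 0.568 mm per year.
B's length ≈ 0.568 × 460 = 261.3 mm.

261.3 mm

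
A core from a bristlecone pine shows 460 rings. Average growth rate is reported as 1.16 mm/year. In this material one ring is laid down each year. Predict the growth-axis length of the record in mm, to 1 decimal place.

460 years of growth are recorded.
Length ≈ 1.16 × 460 = 533.6 mm.

533.6 mm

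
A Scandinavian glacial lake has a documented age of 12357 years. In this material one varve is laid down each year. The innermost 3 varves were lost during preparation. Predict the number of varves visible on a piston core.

12354 varves

One varve per year gives 12357 varves over 12357 years.
Less the 3 uncaptured varves: 12357 − 3 = 12354.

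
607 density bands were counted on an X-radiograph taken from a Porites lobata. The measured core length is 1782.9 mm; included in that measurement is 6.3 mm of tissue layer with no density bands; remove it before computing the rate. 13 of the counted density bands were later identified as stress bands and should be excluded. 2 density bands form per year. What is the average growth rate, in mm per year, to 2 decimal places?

5.98 mm per year

Adjusted count: 607 − 13 = 594 density bands.
With 2 density bands per year, 594 / 2 = 297 years.
The growth record spans 1782.9 − 6.3 = 1776.6 mm.
Extension rate ≈ 1776.6 / 297 = 5.98 mm per year.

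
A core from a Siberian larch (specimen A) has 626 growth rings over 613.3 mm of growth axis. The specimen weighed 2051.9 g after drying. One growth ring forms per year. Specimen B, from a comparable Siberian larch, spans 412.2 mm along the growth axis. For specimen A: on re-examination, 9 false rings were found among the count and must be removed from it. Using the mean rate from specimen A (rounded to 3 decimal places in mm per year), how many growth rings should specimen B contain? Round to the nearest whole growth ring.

415 growth rings

Specimen A: adjusted count: 626 − 9 = 617 growth rings.
A: 613.3 mm over 617 years gives 613.3 / 617 ≈ 0.994 mm/yr.
For B, 412.2 / 0.994 = 414.69 years ≈ 415 growth rings.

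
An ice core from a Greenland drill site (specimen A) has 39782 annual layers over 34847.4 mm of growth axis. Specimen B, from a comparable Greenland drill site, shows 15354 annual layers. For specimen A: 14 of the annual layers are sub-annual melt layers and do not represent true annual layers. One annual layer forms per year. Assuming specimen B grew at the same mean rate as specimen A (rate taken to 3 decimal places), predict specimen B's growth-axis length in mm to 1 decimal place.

13450.1 mm

Specimen A: adjusted count: 39782 − 14 = 39768 annual layers.
A: Mean rate = 34847.4 mm / 39768 years ≈ 0.876 mm per year.
Length of B = 0.876 × 15354 = 13450.1 mm.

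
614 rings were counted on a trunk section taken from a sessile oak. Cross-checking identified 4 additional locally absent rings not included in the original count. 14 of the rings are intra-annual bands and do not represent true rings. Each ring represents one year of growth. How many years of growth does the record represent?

604 years

Adjusted count: 614 − 14 + 4 = 604 rings.
At one ring per year, that is 604 years.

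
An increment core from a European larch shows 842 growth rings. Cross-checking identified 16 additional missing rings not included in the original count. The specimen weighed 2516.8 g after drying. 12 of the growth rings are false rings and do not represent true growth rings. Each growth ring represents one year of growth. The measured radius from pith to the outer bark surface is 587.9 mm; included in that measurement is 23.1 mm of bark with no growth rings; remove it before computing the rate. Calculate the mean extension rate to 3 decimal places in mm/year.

Correcting the raw count gives 842 − 12 + 16 = 846 true growth rings.
The growth record spans 587.9 − 23.1 = 564.8 mm.
Extension rate ≈ 564.8 / 846 = 0.668 mm/year.

0.668 mm/year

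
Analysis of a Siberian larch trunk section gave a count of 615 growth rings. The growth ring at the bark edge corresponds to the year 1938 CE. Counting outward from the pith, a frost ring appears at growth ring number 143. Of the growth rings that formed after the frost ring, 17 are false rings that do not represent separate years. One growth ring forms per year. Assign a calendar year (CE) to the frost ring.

1483 CE

The frost ring sits at growth ring 143 from the pith, so 615 − 143 = 472 growth rings formed after it.
472 − 17 false = 455 true growth rings after the frost ring.
1938 − 455 = 1483 CE.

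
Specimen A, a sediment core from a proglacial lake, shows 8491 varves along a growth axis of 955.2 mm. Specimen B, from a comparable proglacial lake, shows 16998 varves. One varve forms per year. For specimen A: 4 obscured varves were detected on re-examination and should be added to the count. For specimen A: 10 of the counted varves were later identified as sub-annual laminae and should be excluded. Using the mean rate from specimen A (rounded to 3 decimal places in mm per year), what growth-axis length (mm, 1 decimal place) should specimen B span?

1920.8 mm

Specimen A: adjusted count: 8491 − 10 + 4 = 8485 varves.
A: 955.2 mm over 8485 years gives 955.2 / 8485 ≈ 0.113 mm per year.
Length of B = 0.113 × 16998 = 1920.8 mm.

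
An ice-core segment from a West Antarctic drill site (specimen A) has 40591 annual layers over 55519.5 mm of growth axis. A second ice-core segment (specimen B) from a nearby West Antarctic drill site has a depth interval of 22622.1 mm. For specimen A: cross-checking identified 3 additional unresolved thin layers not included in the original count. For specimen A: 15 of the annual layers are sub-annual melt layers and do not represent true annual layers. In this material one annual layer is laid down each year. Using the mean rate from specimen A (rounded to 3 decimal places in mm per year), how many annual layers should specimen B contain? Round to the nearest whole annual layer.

Specimen A: after corrections the count is 40591 − 15 + 3 = 40579 annual layers.
A: Extension rate ≈ 55519.5 / 40579 = 1.368 mm/yr.
Specimen B: 22622.1 mm / 1.368 mm per year = 16536.62 years ≈ 16537 annual layers.

16537 annual layers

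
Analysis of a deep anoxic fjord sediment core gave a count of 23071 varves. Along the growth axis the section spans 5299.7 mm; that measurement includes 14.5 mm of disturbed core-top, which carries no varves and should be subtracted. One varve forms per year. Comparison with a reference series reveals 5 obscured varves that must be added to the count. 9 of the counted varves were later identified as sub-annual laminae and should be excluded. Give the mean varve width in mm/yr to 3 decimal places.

0.229 mm/yr

True varve count = 23071 − 9 + 5 = 23067.
Removing the 14.5 mm offcut leaves 5299.7 − 14.5 = 5285.2 mm.
Extension rate ≈ 5285.2 / 23067 = 0.229 mm/yr.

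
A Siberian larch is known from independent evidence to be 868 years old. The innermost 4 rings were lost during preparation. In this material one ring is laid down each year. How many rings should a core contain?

At one ring per year, 868 years correspond to 868 rings.
Subtracting the 4 rings not captured gives 868 − 4 = 864 rings in the record.

864 rings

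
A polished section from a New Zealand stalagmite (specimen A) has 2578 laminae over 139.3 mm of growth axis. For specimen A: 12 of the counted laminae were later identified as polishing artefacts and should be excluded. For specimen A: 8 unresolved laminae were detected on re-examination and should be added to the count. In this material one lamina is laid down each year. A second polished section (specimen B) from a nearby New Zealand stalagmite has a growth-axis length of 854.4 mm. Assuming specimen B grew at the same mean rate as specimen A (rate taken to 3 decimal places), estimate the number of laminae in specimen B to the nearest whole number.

Specimen A: after corrections the count is 2578 − 12 + 8 = 2574 laminae.
A: Extension rate ≈ 139.3 / 2574 = 0.054 mm per year.
Specimen B: 854.4 mm / 0.054 mm per year = 15822.22 years ≈ 15822 laminae.

15822 laminae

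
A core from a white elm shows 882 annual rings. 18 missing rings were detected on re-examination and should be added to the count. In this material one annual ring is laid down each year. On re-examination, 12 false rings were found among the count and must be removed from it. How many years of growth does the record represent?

Adjusted count: 882 − 12 + 18 = 888 annual rings.
At one annual ring per year, that is 888 years.

888 years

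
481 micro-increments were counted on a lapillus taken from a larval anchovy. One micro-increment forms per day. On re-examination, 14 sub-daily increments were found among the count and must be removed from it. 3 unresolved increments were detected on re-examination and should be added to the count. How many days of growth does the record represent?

470 days

Correcting the raw count gives 481 − 14 + 3 = 470 true micro-increments.
At one micro-increment per day, that is 470 days.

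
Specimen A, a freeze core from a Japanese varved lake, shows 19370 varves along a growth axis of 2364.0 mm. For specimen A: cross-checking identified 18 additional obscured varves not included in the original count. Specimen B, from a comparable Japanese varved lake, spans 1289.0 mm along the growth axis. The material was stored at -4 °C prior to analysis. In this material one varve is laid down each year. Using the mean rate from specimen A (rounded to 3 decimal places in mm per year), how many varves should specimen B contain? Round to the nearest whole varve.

10566 varves

Specimen A: adjusted count: 19370 + 18 = 19388 varves.
A: Extension rate ≈ 2364.0 / 19388 = 0.122 mm/year.
B spans 1289.0 / 0.122 = 10565.57 years ≈ 10566 varves.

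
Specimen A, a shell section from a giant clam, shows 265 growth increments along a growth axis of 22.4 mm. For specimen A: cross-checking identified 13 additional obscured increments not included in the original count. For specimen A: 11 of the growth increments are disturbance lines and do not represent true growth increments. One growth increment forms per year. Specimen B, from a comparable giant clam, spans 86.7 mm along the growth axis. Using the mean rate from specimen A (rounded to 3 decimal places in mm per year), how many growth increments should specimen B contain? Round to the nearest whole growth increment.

Specimen A: adjusted count: 265 − 11 + 13 = 267 growth increments.
A: Extension rate ≈ 22.4 / 267 = 0.084 mm per year.
B spans 86.7 / 0.084 = 1032.14 years ≈ 1032 growth increments.

1032 growth increments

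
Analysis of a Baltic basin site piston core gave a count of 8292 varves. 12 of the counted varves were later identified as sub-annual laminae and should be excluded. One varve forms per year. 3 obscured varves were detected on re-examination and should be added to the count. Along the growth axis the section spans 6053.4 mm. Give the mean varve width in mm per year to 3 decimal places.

Adjusted count: 8292 − 12 + 3 = 8283 varves.
Extension rate ≈ 6053.4 / 8283 = 0.731 mm per year.

0.731 mm per year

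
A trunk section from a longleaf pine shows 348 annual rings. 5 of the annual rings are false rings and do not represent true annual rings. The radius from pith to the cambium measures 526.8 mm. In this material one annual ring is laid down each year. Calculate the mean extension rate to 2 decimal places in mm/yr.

True annual ring count = 348 − 5 = 343.
526.8 mm over 343 years gives 526.8 / 343 ≈ 1.54 mm/yr.

1.54 mm/yr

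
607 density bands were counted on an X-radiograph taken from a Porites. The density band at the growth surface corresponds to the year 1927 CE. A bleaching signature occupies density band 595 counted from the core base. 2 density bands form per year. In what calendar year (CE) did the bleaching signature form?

607 − 595 = 12 density bands lie beyond the bleaching signature toward the growth surface.
Dividing by 2 density bands per year: 12 / 2 = 6 years.
1927 − 6 = 1921 CE.

1921 CE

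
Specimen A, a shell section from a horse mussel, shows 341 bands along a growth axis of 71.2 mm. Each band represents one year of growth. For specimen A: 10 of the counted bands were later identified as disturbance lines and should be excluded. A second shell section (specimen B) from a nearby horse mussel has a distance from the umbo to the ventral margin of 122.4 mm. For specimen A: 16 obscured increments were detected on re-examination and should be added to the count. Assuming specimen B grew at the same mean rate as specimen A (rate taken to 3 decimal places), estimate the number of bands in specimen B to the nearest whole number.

Specimen A: adjusted count: 341 − 10 + 16 = 347 bands.
A: 71.2 mm over 347 years gives 71.2 / 347 ≈ 0.205 mm per year.
For B, 122.4 / 0.205 = 597.07 years ≈ 597 bands.

597 bands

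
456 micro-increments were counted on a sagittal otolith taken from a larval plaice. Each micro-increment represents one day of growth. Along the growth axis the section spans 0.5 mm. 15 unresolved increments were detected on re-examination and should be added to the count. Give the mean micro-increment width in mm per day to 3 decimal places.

True micro-increment count = 456 + 15 = 471.
Extension rate ≈ 0.5 / 471 = 0.001 mm per day.

0.001 mm per day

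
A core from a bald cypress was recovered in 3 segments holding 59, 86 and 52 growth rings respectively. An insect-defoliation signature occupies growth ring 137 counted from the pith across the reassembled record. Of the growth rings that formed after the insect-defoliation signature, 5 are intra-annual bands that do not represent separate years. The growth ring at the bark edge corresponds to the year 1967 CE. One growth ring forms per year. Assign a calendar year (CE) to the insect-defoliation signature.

Total growth rings = 59 + 86 + 52 = 197.
Between growth ring 137 and the bark edge there are 197 − 137 = 60 growth rings.
60 − 5 false = 55 true growth rings after the insect-defoliation signature.
The growth ring at the bark edge is 1967 CE, so the insect-defoliation signature dates to 1967 − 55 = 1912 CE.

1912 CE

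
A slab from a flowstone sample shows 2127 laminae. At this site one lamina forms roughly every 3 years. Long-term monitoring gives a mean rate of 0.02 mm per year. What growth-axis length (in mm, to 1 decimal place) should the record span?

127.6 mm

At 3 years per lamina, 2127 × 3 = 6381 years.
6381 years at 0.02 mm/year gives 0.02 × 6381 = 127.6 mm.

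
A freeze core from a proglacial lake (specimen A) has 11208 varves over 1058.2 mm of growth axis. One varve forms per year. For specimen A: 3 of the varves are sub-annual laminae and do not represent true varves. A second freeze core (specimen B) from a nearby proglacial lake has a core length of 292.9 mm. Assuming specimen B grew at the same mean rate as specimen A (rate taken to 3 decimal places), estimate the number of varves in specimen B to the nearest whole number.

Specimen A: true varve count = 11208 − 3 = 11205.
A: 1058.2 mm over 11205 years gives 1058.2 / 11205 ≈ 0.094 mm/yr.
B spans 292.9 / 0.094 = 3115.96 years ≈ 3116 varves.

3116 varves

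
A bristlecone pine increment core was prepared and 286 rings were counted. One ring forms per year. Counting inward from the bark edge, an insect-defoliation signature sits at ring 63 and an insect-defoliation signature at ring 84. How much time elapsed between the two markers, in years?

The two markers are separated by 84 − 63 = 21 rings.
One ring per year makes the interval 21 years.

21 years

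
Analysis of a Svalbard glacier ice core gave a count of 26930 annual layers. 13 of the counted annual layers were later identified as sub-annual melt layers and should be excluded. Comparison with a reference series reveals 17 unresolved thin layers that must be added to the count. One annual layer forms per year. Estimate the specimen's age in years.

26934 years

After corrections the count is 26930 − 13 + 17 = 26934 annual layers.
One annual layer per year makes the duration 26934 years.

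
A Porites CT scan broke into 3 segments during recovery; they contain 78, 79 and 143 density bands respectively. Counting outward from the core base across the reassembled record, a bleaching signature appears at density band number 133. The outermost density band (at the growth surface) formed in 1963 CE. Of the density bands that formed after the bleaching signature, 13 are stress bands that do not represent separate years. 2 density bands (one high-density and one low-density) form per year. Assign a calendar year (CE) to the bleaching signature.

Total density bands = 78 + 79 + 143 = 300.
Between density band 133 and the growth surface there are 300 − 133 = 167 density bands.
167 − 13 false = 154 true density bands after the bleaching signature.
Dividing by 2 density bands per year: 154 / 2 = 77 years.
1963 − 77 = 1886 CE.

1886 CE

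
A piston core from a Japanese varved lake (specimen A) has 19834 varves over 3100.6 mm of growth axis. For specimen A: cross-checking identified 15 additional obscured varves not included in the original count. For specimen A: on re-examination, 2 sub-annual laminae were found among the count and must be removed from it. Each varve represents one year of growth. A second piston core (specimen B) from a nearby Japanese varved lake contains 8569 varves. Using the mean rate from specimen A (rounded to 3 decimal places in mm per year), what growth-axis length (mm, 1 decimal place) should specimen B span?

Specimen A: adjusted count: 19834 − 2 + 15 = 19847 varves.
A: 3100.6 mm over 19847 years gives 3100.6 / 19847 ≈ 0.156 mm/yr.
B's length ≈ 0.156 × 8569 = 1336.8 mm.

1336.8 mm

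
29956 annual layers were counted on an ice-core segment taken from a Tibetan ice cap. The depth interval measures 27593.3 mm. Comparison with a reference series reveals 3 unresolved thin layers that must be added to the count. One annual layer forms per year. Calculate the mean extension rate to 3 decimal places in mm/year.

0.921 mm/year

Correcting the raw count gives 29956 + 3 = 29959 true annual layers.
27593.3 mm over 29959 years gives 27593.3 / 29959 ≈ 0.921 mm/year.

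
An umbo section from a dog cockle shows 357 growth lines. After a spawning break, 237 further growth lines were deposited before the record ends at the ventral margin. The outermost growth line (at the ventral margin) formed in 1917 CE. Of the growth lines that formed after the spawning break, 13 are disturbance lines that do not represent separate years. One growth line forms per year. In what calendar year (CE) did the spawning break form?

1693 CE

237 growth lines formed after the spawning break.
Excluding 13 false growth lines: 237 − 13 = 224.
1917 − 224 = 1693 CE.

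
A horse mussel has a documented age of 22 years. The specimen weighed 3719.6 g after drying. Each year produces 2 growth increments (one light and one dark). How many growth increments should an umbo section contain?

44 growth increments

With 2 growth increments per year, 22 years would produce 22 × 2 = 44 growth increments.
So 44 growth increments should be present.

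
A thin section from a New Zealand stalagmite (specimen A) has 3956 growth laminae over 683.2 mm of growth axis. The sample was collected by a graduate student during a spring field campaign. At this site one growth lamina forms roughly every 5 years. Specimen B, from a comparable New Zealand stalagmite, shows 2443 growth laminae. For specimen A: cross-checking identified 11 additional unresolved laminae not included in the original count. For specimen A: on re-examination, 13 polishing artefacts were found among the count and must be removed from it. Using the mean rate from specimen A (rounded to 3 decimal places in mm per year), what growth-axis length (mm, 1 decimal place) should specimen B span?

Specimen A: correcting the raw count gives 3956 − 13 + 11 = 3954 true growth laminae.
Specimen A: at 5 years per growth lamina, 3954 × 5 = 19770 years.
A: Mean rate = 683.2 mm / 19770 years ≈ 0.035 mm/year.
Specimen B: at 5 years per growth lamina, 2443 × 5 = 12215 years. B's length ≈ 0.035 × 12215 = 427.5 mm.

427.5 mm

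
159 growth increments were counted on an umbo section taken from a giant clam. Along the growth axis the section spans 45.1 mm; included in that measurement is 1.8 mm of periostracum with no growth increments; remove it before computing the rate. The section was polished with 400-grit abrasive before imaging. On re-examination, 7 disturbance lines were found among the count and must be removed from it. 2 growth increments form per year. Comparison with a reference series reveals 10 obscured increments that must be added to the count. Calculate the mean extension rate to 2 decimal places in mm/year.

0.53 mm/year

Adjusted count: 159 − 7 + 10 = 162 growth increments.
With 2 growth increments per year, 162 / 2 = 81 years.
Removing the 1.8 mm offcut leaves 45.1 − 1.8 = 43.3 mm.
Mean rate = 43.3 mm / 81 years ≈ 0.53 mm/year.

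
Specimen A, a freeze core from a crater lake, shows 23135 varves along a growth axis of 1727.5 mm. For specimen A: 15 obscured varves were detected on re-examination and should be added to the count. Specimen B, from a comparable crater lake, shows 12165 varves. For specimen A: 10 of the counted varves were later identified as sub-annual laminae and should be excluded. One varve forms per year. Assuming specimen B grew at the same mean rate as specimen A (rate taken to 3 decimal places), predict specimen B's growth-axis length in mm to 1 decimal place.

Specimen A: adjusted count: 23135 − 10 + 15 = 23140 varves.
A: 1727.5 mm over 23140 years gives 1727.5 / 23140 ≈ 0.075 mm per year.
Length of B = 0.075 × 12165 = 912.4 mm.

912.4 mm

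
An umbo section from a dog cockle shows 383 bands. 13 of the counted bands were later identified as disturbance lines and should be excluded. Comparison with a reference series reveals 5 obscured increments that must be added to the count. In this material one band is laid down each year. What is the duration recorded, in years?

375 yr

After corrections the count is 383 − 13 + 5 = 375 bands.
At one band per year, that is 375 years.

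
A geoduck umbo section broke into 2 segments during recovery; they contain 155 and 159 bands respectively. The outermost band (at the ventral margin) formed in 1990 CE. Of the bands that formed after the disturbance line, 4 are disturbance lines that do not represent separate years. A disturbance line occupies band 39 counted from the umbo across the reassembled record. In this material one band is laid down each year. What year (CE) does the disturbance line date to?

Total bands = 155 + 159 = 314.
The disturbance line sits at band 39 from the umbo, so 314 − 39 = 275 bands formed after it.
Excluding 4 false bands: 275 − 4 = 271.
The band at the ventral margin is 1990 CE, so the disturbance line dates to 1990 − 271 = 1719 CE.

1719 CE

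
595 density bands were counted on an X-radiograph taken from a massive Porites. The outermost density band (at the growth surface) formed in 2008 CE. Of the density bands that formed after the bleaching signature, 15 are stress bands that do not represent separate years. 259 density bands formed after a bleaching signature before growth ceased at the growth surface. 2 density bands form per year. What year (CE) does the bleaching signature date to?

1886 CE

259 density bands formed after the bleaching signature.
Excluding 15 false density bands: 259 − 15 = 244.
244 density bands at 2 per year is 244 / 2 = 122 years.
The density band at the growth surface is 2008 CE, so the bleaching signature dates to 2008 − 122 = 1886 CE.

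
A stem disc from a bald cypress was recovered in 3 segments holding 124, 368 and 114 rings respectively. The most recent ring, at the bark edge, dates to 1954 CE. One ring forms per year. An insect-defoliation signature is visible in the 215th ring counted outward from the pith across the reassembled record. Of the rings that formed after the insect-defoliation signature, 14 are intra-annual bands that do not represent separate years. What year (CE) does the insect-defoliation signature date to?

1577 CE

Total rings = 124 + 368 + 114 = 606.
The insect-defoliation signature sits at ring 215 from the pith, so 606 − 215 = 391 rings formed after it.
Removing the 14 false rings leaves 391 − 14 = 377 true rings beyond the insect-defoliation signature.
1954 − 377 = 1577 CE.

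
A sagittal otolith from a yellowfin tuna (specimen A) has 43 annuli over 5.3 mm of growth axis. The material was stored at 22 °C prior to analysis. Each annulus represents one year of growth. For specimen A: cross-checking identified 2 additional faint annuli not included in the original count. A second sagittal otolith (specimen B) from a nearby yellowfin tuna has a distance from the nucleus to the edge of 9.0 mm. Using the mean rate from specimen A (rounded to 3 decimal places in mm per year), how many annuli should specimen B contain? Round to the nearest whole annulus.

Specimen A: adjusted count: 43 + 2 = 45 annuli.
A: Mean rate = 5.3 mm / 45 years ≈ 0.118 mm per year.
For B, 9.0 / 0.118 = 76.27 years ≈ 76 annuli.

76 annuli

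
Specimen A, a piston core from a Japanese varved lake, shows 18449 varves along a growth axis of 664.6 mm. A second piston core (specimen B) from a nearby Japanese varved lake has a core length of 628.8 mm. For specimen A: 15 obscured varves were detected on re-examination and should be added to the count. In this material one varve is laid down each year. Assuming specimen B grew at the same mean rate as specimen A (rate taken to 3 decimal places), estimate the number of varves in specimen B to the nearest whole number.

17467 varves

Specimen A: adjusted count: 18449 + 15 = 18464 varves.
A: 664.6 mm over 18464 years gives 664.6 / 18464 ≈ 0.036 mm per year.
B spans 628.8 / 0.036 = 17466.67 years ≈ 17467 varves.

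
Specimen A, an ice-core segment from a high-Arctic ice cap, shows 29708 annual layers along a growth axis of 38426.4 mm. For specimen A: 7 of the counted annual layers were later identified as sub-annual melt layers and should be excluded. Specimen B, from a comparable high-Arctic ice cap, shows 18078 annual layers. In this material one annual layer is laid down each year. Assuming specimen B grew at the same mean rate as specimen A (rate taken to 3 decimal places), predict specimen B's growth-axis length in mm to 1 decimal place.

23392.9 mm

Specimen A: true annual layer count = 29708 − 7 = 29701.
A: 38426.4 mm over 29701 years gives 38426.4 / 29701 ≈ 1.294 mm/yr.
Length of B = 1.294 × 18078 = 23392.9 mm.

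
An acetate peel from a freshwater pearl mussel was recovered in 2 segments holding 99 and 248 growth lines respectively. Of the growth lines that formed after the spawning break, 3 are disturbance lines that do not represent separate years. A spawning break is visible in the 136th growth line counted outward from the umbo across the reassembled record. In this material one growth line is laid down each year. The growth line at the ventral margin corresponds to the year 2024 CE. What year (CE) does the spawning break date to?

1816 CE

Total growth lines = 99 + 248 = 347.
Between growth line 136 and the ventral margin there are 347 − 136 = 211 growth lines.
Excluding 3 false growth lines: 211 − 3 = 208.
Counting back 208 years from 2024 CE places the spawning break in 2024 − 208 = 1816 CE.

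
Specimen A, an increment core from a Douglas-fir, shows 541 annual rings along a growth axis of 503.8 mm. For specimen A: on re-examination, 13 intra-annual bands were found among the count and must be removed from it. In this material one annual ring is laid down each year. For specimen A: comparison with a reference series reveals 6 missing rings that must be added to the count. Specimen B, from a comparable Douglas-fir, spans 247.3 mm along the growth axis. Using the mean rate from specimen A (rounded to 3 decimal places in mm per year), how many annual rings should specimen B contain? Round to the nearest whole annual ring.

262 annual rings

Specimen A: true annual ring count = 541 − 13 + 6 = 534.
A: Mean rate = 503.8 mm / 534 years ≈ 0.943 mm per year.
For B, 247.3 / 0.943 = 262.25 years ≈ 262 annual rings.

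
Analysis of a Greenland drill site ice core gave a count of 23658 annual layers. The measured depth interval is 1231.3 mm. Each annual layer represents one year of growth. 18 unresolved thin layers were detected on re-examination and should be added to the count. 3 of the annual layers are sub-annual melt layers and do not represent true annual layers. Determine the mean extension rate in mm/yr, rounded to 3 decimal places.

Correcting the raw count gives 23658 − 3 + 18 = 23673 true annual layers.
Extension rate ≈ 1231.3 / 23673 = 0.052 mm/yr.

0.052 mm/yr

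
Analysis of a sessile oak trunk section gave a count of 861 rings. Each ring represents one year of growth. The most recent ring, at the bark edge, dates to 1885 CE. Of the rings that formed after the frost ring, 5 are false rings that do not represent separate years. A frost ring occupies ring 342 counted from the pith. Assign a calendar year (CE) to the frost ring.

Between ring 342 and the bark edge there are 861 − 342 = 519 rings.
Removing the 5 false rings leaves 519 − 5 = 514 true rings beyond the frost ring.
Counting back 514 years from 1885 CE places the frost ring in 1885 − 514 = 1371 CE.

1371 CE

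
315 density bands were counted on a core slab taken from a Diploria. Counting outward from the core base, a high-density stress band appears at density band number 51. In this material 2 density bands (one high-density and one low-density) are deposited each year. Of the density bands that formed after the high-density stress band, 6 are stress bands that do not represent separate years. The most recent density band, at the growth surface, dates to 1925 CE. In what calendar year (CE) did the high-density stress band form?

1796 CE

Between density band 51 and the growth surface there are 315 − 51 = 264 density bands.
Removing the 6 false density bands leaves 264 − 6 = 258 true density bands beyond the high-density stress band.
With 2 density bands per year, 258 / 2 = 129 years.
1925 − 129 = 1796 CE.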